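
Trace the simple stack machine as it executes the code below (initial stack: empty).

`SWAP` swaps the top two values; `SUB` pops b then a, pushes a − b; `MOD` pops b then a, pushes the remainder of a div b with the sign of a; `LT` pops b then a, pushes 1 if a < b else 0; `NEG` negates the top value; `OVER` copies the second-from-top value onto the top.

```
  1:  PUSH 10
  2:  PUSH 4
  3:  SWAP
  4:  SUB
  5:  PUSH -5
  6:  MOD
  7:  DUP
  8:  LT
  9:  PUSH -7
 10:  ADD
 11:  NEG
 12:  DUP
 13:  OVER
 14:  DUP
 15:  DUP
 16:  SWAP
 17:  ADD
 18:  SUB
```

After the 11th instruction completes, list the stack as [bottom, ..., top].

PUSH 10 -> [10]
PUSH 4  -> [10, 4]
SWAP    -> [4, 10]
SUB     -> [-6]
PUSH -5 -> [-6, -5]
MOD     -> [-1]
DUP     -> [-1, -1]
LT      -> [0]
PUSH -7 -> [0, -7]
ADD     -> [-7]
NEG     -> [7]

[7]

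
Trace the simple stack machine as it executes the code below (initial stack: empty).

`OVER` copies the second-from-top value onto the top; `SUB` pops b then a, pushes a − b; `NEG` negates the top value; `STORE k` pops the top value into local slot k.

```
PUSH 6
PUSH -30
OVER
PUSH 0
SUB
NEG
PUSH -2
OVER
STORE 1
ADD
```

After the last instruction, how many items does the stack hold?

PUSH 6    [6]
PUSH -30  [6, -30]
OVER      [6, -30, 6]
PUSH 0    [6, -30, 6, 0]
SUB       [6, -30, 6]
NEG       [6, -30, -6]
PUSH -2   [6, -30, -6, -2]
OVER      [6, -30, -6, -2, -6]
STORE 1   [6, -30, -6, -2]
ADD       [6, -30, -8]

3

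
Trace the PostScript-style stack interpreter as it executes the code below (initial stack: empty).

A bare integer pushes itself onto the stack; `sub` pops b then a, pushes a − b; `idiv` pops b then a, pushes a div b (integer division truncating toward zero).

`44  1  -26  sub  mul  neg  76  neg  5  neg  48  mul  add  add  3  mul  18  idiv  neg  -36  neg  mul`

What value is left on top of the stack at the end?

44   → 44
1    → 44 1
-26  → 44 1 -26
sub  → 44 27
mul  → 1188
neg  → -1188
76   → -1188 76
neg  → -1188 -76
5    → -1188 -76 5
neg  → -1188 -76 -5
48   → -1188 -76 -5 48
mul  → -1188 -76 -240
add  → -1188 -316
add  → -1504
3    → -1504 3
mul  → -4512
18   → -4512 18
idiv → -250
neg  → 250
-36  → 250 -36
neg  → 250 36
mul  → 9000

9000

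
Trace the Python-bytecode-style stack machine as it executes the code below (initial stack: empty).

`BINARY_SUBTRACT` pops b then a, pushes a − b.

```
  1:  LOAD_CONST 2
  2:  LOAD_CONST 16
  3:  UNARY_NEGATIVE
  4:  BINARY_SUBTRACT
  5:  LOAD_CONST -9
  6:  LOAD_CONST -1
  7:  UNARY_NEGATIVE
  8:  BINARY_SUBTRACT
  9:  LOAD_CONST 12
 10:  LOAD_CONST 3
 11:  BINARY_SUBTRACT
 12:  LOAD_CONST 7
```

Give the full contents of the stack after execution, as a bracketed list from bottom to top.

LOAD_CONST 2     2
LOAD_CONST 16    2 16
UNARY_NEGATIVE   2 -16
BINARY_SUBTRACT  18
LOAD_CONST -9    18 -9
LOAD_CONST -1    18 -9 -1
UNARY_NEGATIVE   18 -9 1
BINARY_SUBTRACT  18 -10
LOAD_CONST 12    18 -10 12
LOAD_CONST 3     18 -10 12 3
BINARY_SUBTRACT  18 -10 9
LOAD_CONST 7     18 -10 9 7

[18, -10, 9, 7]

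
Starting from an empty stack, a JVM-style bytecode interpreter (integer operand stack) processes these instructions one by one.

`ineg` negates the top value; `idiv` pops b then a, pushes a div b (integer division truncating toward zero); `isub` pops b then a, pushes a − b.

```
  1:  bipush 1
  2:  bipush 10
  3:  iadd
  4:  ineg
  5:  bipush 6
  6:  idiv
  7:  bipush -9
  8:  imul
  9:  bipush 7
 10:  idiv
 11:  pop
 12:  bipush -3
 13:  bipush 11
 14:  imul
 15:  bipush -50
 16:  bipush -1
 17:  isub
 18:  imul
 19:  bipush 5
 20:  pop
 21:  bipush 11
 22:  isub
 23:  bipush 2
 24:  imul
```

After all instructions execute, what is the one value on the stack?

3212

bipush 1   -> [1]
bipush 10  -> [1, 10]
iadd       -> [11]
ineg       -> [-11]
bipush 6   -> [-11, 6]
idiv       -> [-1]
bipush -9  -> [-1, -9]
imul       -> [9]
bipush 7   -> [9, 7]
idiv       -> [1]
pop        -> []
bipush -3  -> [-3]
bipush 11  -> [-3, 11]
imul       -> [-33]
bipush -50 -> [-33, -50]
bipush -1  -> [-33, -50, -1]
isub       -> [-33, -49]
imul       -> [1617]
bipush 5   -> [1617, 5]
pop        -> [1617]
bipush 11  -> [1617, 11]
isub       -> [1606]
bipush 2   -> [1606, 2]
imul       -> [3212]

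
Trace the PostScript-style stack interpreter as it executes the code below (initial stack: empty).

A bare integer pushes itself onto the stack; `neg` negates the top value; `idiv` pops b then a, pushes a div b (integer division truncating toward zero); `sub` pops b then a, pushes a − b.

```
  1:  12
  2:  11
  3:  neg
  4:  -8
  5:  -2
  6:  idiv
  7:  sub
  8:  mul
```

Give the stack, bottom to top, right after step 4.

[12, -11, -8]

12  → [12]
11  → [12, 11]
neg → [12, -11]
-8  → [12, -11, -8]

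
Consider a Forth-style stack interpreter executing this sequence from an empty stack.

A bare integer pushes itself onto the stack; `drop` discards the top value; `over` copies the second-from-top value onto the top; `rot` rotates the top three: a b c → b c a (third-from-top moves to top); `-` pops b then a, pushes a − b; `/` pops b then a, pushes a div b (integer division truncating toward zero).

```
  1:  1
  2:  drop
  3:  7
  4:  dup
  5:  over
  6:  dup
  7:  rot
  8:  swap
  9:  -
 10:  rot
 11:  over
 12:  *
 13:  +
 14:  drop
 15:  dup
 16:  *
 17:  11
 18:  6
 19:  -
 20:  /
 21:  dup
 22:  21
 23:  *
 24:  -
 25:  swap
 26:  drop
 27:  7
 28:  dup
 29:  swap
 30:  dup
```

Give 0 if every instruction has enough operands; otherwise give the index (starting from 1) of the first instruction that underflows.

1    : 1
drop : (empty)
7    : 7
dup  : 7 7
over : 7 7 7
dup  : 7 7 7 7
rot  : 7 7 7 7
swap : 7 7 7 7
-    : 7 7 0
rot  : 7 0 7
over : 7 0 7 0
*    : 7 0 0
+    : 7 0
drop : 7
dup  : 7 7
*    : 49
11   : 49 11
6    : 49 11 6
-    : 49 5
/    : 9
dup  : 9 9
21   : 9 9 21
*    : 9 189
-    : -180
swap  — needs 2 operands, stack has 1 → underflow

25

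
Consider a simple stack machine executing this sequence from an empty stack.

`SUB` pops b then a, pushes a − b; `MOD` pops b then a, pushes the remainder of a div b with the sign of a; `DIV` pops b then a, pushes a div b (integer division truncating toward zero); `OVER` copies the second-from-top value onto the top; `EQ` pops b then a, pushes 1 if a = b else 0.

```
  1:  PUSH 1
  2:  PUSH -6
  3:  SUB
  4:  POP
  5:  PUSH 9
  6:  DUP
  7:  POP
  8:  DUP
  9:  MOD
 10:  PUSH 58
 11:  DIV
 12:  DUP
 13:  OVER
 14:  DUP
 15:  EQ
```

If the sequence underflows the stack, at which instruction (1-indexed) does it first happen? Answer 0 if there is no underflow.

PUSH 1  : [1]
PUSH -6 : [1, -6]
SUB     : [7]
POP     : []
PUSH 9  : [9]
DUP     : [9, 9]
POP     : [9]
DUP     : [9, 9]
MOD     : [0]
PUSH 58 : [0, 58]
DIV     : [0]
DUP     : [0, 0]
OVER    : [0, 0, 0]
DUP     : [0, 0, 0, 0]
EQ      : [0, 0, 1]

0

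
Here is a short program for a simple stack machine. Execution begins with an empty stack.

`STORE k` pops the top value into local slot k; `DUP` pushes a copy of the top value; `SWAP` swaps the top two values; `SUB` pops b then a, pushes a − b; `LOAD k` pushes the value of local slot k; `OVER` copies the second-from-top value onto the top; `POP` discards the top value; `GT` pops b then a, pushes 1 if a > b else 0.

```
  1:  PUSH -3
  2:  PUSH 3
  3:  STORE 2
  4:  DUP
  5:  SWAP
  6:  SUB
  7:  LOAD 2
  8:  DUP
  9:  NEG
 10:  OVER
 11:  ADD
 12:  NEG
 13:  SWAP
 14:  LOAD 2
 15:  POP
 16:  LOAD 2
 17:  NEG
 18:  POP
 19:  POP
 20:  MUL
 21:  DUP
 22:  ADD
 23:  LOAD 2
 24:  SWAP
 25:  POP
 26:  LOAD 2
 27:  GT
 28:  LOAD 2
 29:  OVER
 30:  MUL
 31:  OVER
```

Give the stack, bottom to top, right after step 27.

[0]

PUSH -3  -3
PUSH 3   -3 3
STORE 2  -3
DUP      -3 -3
SWAP     -3 -3
SUB      0
LOAD 2   0 3
DUP      0 3 3
NEG      0 3 -3
OVER     0 3 -3 3
ADD      0 3 0
NEG      0 3 0
SWAP     0 0 3
LOAD 2   0 0 3 3
POP      0 0 3
LOAD 2   0 0 3 3
NEG      0 0 3 -3
POP      0 0 3
POP      0 0
MUL      0
DUP      0 0
ADD      0
LOAD 2   0 3
SWAP     3 0
POP      3
LOAD 2   3 3
GT       0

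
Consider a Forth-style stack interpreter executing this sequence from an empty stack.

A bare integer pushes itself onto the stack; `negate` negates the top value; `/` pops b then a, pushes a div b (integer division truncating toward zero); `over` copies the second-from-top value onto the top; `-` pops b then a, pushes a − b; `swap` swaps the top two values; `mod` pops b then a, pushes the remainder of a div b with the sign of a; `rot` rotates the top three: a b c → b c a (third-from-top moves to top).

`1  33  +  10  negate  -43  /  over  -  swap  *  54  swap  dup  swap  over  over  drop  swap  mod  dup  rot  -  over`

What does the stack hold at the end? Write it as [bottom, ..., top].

1       [1]
33      [1, 33]
+       [34]
10      [34, 10]
negate  [34, -10]
-43     [34, -10, -43]
/       [34, 0]
over    [34, 0, 34]
-       [34, -34]
swap    [-34, 34]
*       [-1156]
54      [-1156, 54]
swap    [54, -1156]
dup     [54, -1156, -1156]
swap    [54, -1156, -1156]
over    [54, -1156, -1156, -1156]
over    [54, -1156, -1156, -1156, -1156]
drop    [54, -1156, -1156, -1156]
swap    [54, -1156, -1156, -1156]
mod     [54, -1156, 0]
dup     [54, -1156, 0, 0]
rot     [54, 0, 0, -1156]
-       [54, 0, 1156]
over    [54, 0, 1156, 0]

[54, 0, 1156, 0]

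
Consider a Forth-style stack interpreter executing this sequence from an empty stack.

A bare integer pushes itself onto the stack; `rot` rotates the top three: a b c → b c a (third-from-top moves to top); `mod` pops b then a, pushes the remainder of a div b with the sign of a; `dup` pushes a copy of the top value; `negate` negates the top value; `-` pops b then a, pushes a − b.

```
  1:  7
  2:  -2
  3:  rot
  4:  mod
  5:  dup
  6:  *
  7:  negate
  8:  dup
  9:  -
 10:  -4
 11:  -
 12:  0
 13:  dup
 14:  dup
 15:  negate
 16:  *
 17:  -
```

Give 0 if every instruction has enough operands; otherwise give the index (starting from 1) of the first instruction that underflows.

7  : [7]
-2 : [7, -2]
rot  — needs 3 operands, stack has 2 → underflow

3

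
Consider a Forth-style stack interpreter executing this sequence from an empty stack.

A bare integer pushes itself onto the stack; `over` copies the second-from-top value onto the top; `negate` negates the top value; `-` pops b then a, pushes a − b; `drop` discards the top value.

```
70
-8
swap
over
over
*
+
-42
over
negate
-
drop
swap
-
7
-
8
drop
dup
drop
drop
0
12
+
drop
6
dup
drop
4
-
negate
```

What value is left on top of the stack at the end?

-2

70     : [70]
-8     : [70, -8]
swap   : [-8, 70]
over   : [-8, 70, -8]
over   : [-8, 70, -8, 70]
*      : [-8, 70, -560]
+      : [-8, -490]
-42    : [-8, -490, -42]
over   : [-8, -490, -42, -490]
negate : [-8, -490, -42, 490]
-      : [-8, -490, -532]
drop   : [-8, -490]
swap   : [-490, -8]
-      : [-482]
7      : [-482, 7]
-      : [-489]
8      : [-489, 8]
drop   : [-489]
dup    : [-489, -489]
drop   : [-489]
drop   : []
0      : [0]
12     : [0, 12]
+      : [12]
drop   : []
6      : [6]
dup    : [6, 6]
drop   : [6]
4      : [6, 4]
-      : [2]
negate : [-2]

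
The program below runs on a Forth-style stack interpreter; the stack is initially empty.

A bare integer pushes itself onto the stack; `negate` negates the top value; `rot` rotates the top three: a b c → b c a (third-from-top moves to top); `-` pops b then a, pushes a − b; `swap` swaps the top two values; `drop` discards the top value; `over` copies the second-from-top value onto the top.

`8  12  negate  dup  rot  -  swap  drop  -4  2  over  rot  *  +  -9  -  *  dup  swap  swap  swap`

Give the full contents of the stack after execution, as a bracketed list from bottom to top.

8       8
12      8 12
negate  8 -12
dup     8 -12 -12
rot     -12 -12 8
-       -12 -20
swap    -20 -12
drop    -20
-4      -20 -4
2       -20 -4 2
over    -20 -4 2 -4
rot     -20 2 -4 -4
*       -20 2 16
+       -20 18
-9      -20 18 -9
-       -20 27
*       -540
dup     -540 -540
swap    -540 -540
swap    -540 -540
swap    -540 -540

[-540, -540]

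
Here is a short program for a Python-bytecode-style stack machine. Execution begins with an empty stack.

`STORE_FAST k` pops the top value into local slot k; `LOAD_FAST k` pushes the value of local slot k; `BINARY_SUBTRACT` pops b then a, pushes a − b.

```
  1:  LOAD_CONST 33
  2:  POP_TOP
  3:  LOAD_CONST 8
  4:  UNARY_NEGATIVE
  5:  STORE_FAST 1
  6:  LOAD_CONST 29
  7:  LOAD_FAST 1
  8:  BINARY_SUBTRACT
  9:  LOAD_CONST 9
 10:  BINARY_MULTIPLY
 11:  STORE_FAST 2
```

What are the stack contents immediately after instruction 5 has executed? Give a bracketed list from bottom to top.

[]

LOAD_CONST 33   [33]
POP_TOP         []
LOAD_CONST 8    [8]
UNARY_NEGATIVE  [-8]
STORE_FAST 1    []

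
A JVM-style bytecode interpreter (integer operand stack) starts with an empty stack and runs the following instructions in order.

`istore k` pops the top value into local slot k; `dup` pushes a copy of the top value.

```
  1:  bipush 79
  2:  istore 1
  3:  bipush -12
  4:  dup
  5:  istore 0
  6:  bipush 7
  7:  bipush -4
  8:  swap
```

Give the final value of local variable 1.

79

bipush 79  : [79]
istore 1   : []
bipush -12 : [-12]
dup        : [-12, -12]
istore 0   : [-12]
bipush 7   : [-12, 7]
bipush -4  : [-12, 7, -4]
swap       : [-12, -4, 7]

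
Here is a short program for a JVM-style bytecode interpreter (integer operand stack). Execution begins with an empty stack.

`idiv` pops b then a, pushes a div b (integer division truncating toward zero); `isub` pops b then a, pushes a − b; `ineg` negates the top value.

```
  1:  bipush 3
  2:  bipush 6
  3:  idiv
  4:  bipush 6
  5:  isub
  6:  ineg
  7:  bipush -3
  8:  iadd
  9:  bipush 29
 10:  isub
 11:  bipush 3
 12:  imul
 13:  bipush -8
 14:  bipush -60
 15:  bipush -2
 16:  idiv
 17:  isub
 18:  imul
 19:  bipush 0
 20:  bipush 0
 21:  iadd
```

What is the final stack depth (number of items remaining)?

2

bipush 3   -> [3]
bipush 6   -> [3, 6]
idiv       -> [0]
bipush 6   -> [0, 6]
isub       -> [-6]
ineg       -> [6]
bipush -3  -> [6, -3]
iadd       -> [3]
bipush 29  -> [3, 29]
isub       -> [-26]
bipush 3   -> [-26, 3]
imul       -> [-78]
bipush -8  -> [-78, -8]
bipush -60 -> [-78, -8, -60]
bipush -2  -> [-78, -8, -60, -2]
idiv       -> [-78, -8, 30]
isub       -> [-78, -38]
imul       -> [2964]
bipush 0   -> [2964, 0]
bipush 0   -> [2964, 0, 0]
iadd       -> [2964, 0]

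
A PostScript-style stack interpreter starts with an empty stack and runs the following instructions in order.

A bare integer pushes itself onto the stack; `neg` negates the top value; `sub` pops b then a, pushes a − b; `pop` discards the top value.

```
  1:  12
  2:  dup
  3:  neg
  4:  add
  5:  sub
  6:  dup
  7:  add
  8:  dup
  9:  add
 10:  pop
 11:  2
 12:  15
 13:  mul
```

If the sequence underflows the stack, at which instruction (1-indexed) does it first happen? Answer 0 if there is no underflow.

12  -> 12
dup -> 12 12
neg -> 12 -12
add -> 0
sub  — needs 2 operands, stack has 1 → underflow

5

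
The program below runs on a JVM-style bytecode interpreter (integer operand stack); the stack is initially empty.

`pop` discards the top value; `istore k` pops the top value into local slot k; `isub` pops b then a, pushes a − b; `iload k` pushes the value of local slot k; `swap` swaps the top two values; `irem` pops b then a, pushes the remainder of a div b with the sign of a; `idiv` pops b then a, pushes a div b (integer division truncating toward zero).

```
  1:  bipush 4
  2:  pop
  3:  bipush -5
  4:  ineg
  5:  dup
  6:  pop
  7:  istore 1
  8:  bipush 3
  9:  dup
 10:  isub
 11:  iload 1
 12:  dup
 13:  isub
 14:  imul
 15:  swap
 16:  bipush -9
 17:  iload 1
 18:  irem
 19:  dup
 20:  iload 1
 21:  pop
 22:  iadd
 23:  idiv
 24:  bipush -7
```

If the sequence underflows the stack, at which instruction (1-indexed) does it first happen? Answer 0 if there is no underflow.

bipush 4  -> [4]
pop       -> []
bipush -5 -> [-5]
ineg      -> [5]
dup       -> [5, 5]
pop       -> [5]
istore 1  -> []
bipush 3  -> [3]
dup       -> [3, 3]
isub      -> [0]
iload 1   -> [0, 5]
dup       -> [0, 5, 5]
isub      -> [0, 0]
imul      -> [0]
swap  — needs 2 operands, stack has 1 → underflow

15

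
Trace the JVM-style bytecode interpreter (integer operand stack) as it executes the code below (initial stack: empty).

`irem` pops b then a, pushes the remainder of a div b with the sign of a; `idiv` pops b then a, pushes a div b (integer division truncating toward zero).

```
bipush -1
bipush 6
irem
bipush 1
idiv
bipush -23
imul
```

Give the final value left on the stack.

23

bipush -1   [-1]
bipush 6    [-1, 6]
irem        [-1]
bipush 1    [-1, 1]
idiv        [-1]
bipush -23  [-1, -23]
imul        [23]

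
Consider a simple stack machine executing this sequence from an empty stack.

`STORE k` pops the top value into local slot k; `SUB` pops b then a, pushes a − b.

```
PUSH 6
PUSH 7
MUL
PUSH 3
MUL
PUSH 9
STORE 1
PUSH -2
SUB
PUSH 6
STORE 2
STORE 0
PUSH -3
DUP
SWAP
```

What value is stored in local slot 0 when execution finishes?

PUSH 6  : [6]
PUSH 7  : [6, 7]
MUL     : [42]
PUSH 3  : [42, 3]
MUL     : [126]
PUSH 9  : [126, 9]
STORE 1 : [126]
PUSH -2 : [126, -2]
SUB     : [128]
PUSH 6  : [128, 6]
STORE 2 : [128]
STORE 0 : []
PUSH -3 : [-3]
DUP     : [-3, -3]
SWAP    : [-3, -3]

128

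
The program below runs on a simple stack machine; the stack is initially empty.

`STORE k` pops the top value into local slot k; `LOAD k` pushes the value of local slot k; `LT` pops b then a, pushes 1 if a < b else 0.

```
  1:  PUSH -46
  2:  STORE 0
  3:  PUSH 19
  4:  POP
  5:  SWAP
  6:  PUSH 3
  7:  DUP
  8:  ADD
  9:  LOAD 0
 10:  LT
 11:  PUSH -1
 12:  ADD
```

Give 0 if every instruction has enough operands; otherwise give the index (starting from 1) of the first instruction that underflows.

5

PUSH -46 → [-46]
STORE 0  → []
PUSH 19  → [19]
POP      → []
SWAP  — needs 2 operands, stack has 0 → underflow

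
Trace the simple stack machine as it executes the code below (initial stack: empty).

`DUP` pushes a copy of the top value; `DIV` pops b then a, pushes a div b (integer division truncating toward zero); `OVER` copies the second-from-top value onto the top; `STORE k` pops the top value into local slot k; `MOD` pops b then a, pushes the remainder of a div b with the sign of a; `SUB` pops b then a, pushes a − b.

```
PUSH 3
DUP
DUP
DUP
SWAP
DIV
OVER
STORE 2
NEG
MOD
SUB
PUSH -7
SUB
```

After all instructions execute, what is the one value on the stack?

10

PUSH 3  : [3]
DUP     : [3, 3]
DUP     : [3, 3, 3]
DUP     : [3, 3, 3, 3]
SWAP    : [3, 3, 3, 3]
DIV     : [3, 3, 1]
OVER    : [3, 3, 1, 3]
STORE 2 : [3, 3, 1]
NEG     : [3, 3, -1]
MOD     : [3, 0]
SUB     : [3]
PUSH -7 : [3, -7]
SUB     : [10]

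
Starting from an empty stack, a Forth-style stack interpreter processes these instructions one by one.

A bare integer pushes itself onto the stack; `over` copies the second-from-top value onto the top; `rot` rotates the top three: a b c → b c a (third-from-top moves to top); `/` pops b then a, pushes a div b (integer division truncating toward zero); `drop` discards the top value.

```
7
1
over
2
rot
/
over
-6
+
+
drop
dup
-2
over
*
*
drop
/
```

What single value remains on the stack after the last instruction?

7    → [7]
1    → [7, 1]
over → [7, 1, 7]
2    → [7, 1, 7, 2]
rot  → [7, 7, 2, 1]
/    → [7, 7, 2]
over → [7, 7, 2, 7]
-6   → [7, 7, 2, 7, -6]
+    → [7, 7, 2, 1]
+    → [7, 7, 3]
drop → [7, 7]
dup  → [7, 7, 7]
-2   → [7, 7, 7, -2]
over → [7, 7, 7, -2, 7]
*    → [7, 7, 7, -14]
*    → [7, 7, -98]
drop → [7, 7]
/    → [1]

1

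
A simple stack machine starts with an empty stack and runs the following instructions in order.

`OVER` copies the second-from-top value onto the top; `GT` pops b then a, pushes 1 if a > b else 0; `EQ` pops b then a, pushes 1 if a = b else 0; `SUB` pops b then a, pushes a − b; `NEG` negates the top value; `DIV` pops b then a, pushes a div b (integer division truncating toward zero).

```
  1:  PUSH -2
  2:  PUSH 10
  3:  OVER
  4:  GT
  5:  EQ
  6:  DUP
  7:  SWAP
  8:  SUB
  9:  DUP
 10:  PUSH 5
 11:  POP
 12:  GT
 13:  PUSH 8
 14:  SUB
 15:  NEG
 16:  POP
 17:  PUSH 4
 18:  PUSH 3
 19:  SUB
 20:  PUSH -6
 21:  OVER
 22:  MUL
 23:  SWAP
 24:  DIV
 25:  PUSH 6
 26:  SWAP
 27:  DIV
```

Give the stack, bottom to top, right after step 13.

PUSH -2 -> [-2]
PUSH 10 -> [-2, 10]
OVER    -> [-2, 10, -2]
GT      -> [-2, 1]
EQ      -> [0]
DUP     -> [0, 0]
SWAP    -> [0, 0]
SUB     -> [0]
DUP     -> [0, 0]
PUSH 5  -> [0, 0, 5]
POP     -> [0, 0]
GT      -> [0]
PUSH 8  -> [0, 8]

[0, 8]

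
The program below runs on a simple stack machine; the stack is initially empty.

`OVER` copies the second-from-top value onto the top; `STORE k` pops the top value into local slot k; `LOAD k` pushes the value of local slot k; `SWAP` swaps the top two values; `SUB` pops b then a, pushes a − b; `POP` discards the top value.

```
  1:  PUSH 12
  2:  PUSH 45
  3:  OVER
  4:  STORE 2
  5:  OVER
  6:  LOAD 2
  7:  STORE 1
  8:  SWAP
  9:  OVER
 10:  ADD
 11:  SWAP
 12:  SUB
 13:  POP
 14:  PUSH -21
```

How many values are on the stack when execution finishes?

PUSH 12  → 12
PUSH 45  → 12 45
OVER     → 12 45 12
STORE 2  → 12 45
OVER     → 12 45 12
LOAD 2   → 12 45 12 12
STORE 1  → 12 45 12
SWAP     → 12 12 45
OVER     → 12 12 45 12
ADD      → 12 12 57
SWAP     → 12 57 12
SUB      → 12 45
POP      → 12
PUSH -21 → 12 -21

2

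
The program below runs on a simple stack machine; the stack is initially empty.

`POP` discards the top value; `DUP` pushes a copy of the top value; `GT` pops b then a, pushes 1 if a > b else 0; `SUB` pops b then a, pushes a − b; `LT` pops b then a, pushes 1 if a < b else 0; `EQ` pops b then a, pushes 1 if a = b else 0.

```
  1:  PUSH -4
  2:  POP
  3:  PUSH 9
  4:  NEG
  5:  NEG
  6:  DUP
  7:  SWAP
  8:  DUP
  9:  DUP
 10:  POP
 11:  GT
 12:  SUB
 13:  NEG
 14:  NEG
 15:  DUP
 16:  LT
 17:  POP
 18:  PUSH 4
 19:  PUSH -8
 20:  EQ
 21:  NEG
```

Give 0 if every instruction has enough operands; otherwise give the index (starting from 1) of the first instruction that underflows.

PUSH -4 → [-4]
POP     → []
PUSH 9  → [9]
NEG     → [-9]
NEG     → [9]
DUP     → [9, 9]
SWAP    → [9, 9]
DUP     → [9, 9, 9]
DUP     → [9, 9, 9, 9]
POP     → [9, 9, 9]
GT      → [9, 0]
SUB     → [9]
NEG     → [-9]
NEG     → [9]
DUP     → [9, 9]
LT      → [0]
POP     → []
PUSH 4  → [4]
PUSH -8 → [4, -8]
EQ      → [0]
NEG     → [0]

0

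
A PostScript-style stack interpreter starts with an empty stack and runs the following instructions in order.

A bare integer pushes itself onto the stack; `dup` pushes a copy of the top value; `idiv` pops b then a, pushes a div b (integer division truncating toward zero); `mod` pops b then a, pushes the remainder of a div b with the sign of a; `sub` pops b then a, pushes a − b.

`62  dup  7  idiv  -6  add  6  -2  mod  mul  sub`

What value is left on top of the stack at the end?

62   : [62]
dup  : [62, 62]
7    : [62, 62, 7]
idiv : [62, 8]
-6   : [62, 8, -6]
add  : [62, 2]
6    : [62, 2, 6]
-2   : [62, 2, 6, -2]
mod  : [62, 2, 0]
mul  : [62, 0]
sub  : [62]

62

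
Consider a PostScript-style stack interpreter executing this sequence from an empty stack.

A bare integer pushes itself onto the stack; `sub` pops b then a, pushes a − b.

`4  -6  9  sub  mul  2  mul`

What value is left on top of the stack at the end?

-120

4   → [4]
-6  → [4, -6]
9   → [4, -6, 9]
sub → [4, -15]
mul → [-60]
2   → [-60, 2]
mul → [-120]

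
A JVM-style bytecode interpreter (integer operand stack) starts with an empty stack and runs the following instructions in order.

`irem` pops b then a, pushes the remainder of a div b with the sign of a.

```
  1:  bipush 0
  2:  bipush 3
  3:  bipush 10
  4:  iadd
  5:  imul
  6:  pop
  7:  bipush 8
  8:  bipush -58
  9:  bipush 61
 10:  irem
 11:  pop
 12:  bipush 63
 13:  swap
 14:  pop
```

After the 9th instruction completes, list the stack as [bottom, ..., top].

bipush 0   → [0]
bipush 3   → [0, 3]
bipush 10  → [0, 3, 10]
iadd       → [0, 13]
imul       → [0]
pop        → []
bipush 8   → [8]
bipush -58 → [8, -58]
bipush 61  → [8, -58, 61]

[8, -58, 61]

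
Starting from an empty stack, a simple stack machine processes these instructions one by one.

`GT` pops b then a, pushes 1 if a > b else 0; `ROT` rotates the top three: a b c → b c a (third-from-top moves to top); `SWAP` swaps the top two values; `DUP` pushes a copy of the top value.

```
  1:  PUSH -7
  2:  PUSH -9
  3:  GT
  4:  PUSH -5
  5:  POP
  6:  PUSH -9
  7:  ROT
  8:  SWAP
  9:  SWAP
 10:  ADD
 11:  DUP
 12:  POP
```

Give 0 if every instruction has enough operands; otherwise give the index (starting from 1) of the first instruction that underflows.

PUSH -7 : [-7]
PUSH -9 : [-7, -9]
GT      : [1]
PUSH -5 : [1, -5]
POP     : [1]
PUSH -9 : [1, -9]
ROT  — needs 3 operands, stack has 2 → underflow

7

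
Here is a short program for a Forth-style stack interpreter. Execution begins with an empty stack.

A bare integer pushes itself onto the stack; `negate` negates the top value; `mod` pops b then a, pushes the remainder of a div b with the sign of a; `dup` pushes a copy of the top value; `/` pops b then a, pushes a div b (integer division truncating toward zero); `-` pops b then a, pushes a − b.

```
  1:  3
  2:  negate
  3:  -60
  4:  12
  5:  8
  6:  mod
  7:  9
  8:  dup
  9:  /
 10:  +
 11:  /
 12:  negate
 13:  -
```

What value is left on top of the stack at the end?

3      -> [3]
negate -> [-3]
-60    -> [-3, -60]
12     -> [-3, -60, 12]
8      -> [-3, -60, 12, 8]
mod    -> [-3, -60, 4]
9      -> [-3, -60, 4, 9]
dup    -> [-3, -60, 4, 9, 9]
/      -> [-3, -60, 4, 1]
+      -> [-3, -60, 5]
/      -> [-3, -12]
negate -> [-3, 12]
-      -> [-15]

-15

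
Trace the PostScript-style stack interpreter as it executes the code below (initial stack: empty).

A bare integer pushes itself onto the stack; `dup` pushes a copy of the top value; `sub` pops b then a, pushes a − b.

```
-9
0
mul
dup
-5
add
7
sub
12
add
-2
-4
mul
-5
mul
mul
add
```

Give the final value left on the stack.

-9   [-9]
0    [-9, 0]
mul  [0]
dup  [0, 0]
-5   [0, 0, -5]
add  [0, -5]
7    [0, -5, 7]
sub  [0, -12]
12   [0, -12, 12]
add  [0, 0]
-2   [0, 0, -2]
-4   [0, 0, -2, -4]
mul  [0, 0, 8]
-5   [0, 0, 8, -5]
mul  [0, 0, -40]
mul  [0, 0]
add  [0]

0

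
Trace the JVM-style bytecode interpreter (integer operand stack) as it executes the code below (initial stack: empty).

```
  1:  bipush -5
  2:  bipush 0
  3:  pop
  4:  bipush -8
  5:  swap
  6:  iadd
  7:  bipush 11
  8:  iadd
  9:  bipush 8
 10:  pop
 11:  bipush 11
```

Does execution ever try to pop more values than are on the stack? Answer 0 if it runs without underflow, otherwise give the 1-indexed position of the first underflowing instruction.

bipush -5  [-5]
bipush 0   [-5, 0]
pop        [-5]
bipush -8  [-5, -8]
swap       [-8, -5]
iadd       [-13]
bipush 11  [-13, 11]
iadd       [-2]
bipush 8   [-2, 8]
pop        [-2]
bipush 11  [-2, 11]

0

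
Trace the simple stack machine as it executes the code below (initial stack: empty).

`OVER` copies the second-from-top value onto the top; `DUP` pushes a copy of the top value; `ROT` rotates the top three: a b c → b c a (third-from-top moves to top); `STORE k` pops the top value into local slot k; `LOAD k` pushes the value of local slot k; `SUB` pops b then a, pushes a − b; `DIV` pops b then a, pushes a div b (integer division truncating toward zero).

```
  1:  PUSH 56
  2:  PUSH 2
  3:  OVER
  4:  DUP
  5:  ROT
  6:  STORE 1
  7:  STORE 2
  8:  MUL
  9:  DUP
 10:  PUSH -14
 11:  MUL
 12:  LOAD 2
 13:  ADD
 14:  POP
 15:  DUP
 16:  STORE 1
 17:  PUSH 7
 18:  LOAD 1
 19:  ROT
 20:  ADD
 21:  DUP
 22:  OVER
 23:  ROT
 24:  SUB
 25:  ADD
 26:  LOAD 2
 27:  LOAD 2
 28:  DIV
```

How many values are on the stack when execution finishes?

PUSH 56  : 56
PUSH 2   : 56 2
OVER     : 56 2 56
DUP      : 56 2 56 56
ROT      : 56 56 56 2
STORE 1  : 56 56 56
STORE 2  : 56 56
MUL      : 3136
DUP      : 3136 3136
PUSH -14 : 3136 3136 -14
MUL      : 3136 -43904
LOAD 2   : 3136 -43904 56
ADD      : 3136 -43848
POP      : 3136
DUP      : 3136 3136
STORE 1  : 3136
PUSH 7   : 3136 7
LOAD 1   : 3136 7 3136
ROT      : 7 3136 3136
ADD      : 7 6272
DUP      : 7 6272 6272
OVER     : 7 6272 6272 6272
ROT      : 7 6272 6272 6272
SUB      : 7 6272 0
ADD      : 7 6272
LOAD 2   : 7 6272 56
LOAD 2   : 7 6272 56 56
DIV      : 7 6272 1

3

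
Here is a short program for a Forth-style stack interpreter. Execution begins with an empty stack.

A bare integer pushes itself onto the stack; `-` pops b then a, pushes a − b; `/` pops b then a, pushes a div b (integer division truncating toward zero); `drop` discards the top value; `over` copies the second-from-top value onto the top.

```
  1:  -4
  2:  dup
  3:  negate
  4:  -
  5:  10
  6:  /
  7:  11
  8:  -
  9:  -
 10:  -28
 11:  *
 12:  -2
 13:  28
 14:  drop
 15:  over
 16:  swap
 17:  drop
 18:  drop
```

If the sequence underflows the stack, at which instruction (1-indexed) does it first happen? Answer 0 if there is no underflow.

9

-4     -> -4
dup    -> -4 -4
negate -> -4 4
-      -> -8
10     -> -8 10
/      -> 0
11     -> 0 11
-      -> -11
-  — needs 2 operands, stack has 1 → underflow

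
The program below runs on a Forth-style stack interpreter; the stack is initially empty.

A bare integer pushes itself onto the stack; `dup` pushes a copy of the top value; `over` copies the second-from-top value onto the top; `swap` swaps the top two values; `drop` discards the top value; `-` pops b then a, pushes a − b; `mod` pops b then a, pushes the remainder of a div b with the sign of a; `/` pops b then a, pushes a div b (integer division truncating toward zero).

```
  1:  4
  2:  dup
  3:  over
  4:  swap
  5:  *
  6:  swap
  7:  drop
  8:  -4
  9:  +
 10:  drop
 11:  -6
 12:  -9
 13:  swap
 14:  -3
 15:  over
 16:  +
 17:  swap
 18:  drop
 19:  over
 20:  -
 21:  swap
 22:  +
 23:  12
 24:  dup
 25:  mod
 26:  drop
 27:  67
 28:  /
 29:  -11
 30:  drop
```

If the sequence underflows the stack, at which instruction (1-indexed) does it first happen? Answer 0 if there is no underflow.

4    → 4
dup  → 4 4
over → 4 4 4
swap → 4 4 4
*    → 4 16
swap → 16 4
drop → 16
-4   → 16 -4
+    → 12
drop → (empty)
-6   → -6
-9   → -6 -9
swap → -9 -6
-3   → -9 -6 -3
over → -9 -6 -3 -6
+    → -9 -6 -9
swap → -9 -9 -6
drop → -9 -9
over → -9 -9 -9
-    → -9 0
swap → 0 -9
+    → -9
12   → -9 12
dup  → -9 12 12
mod  → -9 0
drop → -9
67   → -9 67
/    → 0
-11  → 0 -11
drop → 0

0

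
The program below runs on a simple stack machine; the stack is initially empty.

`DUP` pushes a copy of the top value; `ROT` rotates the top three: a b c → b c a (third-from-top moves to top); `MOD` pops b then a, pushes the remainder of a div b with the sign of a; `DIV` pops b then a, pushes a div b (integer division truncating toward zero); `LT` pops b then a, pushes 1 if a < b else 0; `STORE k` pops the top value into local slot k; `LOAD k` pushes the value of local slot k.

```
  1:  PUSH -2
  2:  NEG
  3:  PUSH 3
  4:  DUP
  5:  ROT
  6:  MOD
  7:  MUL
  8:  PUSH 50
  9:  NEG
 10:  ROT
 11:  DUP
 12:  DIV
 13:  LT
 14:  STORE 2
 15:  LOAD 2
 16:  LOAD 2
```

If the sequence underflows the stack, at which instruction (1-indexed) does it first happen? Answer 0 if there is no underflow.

10

PUSH -2 : -2
NEG     : 2
PUSH 3  : 2 3
DUP     : 2 3 3
ROT     : 3 3 2
MOD     : 3 1
MUL     : 3
PUSH 50 : 3 50
NEG     : 3 -50
ROT  — needs 3 operands, stack has 2 → underflow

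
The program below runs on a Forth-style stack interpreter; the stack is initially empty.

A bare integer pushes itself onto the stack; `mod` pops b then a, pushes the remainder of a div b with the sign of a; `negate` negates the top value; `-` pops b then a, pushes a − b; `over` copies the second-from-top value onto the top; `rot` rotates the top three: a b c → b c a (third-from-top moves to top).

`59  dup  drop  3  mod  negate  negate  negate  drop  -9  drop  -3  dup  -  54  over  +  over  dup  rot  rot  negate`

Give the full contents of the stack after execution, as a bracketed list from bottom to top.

[0, 0, 54, 0]

59     → [59]
dup    → [59, 59]
drop   → [59]
3      → [59, 3]
mod    → [2]
negate → [-2]
negate → [2]
negate → [-2]
drop   → []
-9     → [-9]
drop   → []
-3     → [-3]
dup    → [-3, -3]
-      → [0]
54     → [0, 54]
over   → [0, 54, 0]
+      → [0, 54]
over   → [0, 54, 0]
dup    → [0, 54, 0, 0]
rot    → [0, 0, 0, 54]
rot    → [0, 0, 54, 0]
negate → [0, 0, 54, 0]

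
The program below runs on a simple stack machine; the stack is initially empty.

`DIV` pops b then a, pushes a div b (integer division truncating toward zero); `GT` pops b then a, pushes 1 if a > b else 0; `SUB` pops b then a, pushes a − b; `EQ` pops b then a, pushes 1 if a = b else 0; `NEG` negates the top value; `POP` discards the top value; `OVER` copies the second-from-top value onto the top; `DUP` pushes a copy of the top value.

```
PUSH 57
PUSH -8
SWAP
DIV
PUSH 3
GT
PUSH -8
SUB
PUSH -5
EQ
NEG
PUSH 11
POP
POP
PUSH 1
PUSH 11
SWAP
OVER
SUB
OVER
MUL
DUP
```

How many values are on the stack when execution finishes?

3

PUSH 57 : [57]
PUSH -8 : [57, -8]
SWAP    : [-8, 57]
DIV     : [0]
PUSH 3  : [0, 3]
GT      : [0]
PUSH -8 : [0, -8]
SUB     : [8]
PUSH -5 : [8, -5]
EQ      : [0]
NEG     : [0]
PUSH 11 : [0, 11]
POP     : [0]
POP     : []
PUSH 1  : [1]
PUSH 11 : [1, 11]
SWAP    : [11, 1]
OVER    : [11, 1, 11]
SUB     : [11, -10]
OVER    : [11, -10, 11]
MUL     : [11, -110]
DUP     : [11, -110, -110]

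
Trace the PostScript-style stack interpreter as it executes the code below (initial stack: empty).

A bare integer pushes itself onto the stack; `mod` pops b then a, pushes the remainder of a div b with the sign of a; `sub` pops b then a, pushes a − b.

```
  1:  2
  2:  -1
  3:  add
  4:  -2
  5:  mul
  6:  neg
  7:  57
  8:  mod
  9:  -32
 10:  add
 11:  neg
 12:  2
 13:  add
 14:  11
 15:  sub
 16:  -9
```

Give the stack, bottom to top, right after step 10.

2   → [2]
-1  → [2, -1]
add → [1]
-2  → [1, -2]
mul → [-2]
neg → [2]
57  → [2, 57]
mod → [2]
-32 → [2, -32]
add → [-30]

[-30]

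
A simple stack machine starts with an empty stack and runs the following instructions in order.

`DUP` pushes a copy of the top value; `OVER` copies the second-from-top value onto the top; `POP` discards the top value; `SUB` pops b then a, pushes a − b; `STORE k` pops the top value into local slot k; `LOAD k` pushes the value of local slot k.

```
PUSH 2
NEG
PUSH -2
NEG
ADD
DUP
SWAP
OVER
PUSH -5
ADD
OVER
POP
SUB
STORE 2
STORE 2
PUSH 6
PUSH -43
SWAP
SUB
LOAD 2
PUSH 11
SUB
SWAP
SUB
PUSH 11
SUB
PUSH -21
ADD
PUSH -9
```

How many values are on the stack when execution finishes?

PUSH 2    2
NEG       -2
PUSH -2   -2 -2
NEG       -2 2
ADD       0
DUP       0 0
SWAP      0 0
OVER      0 0 0
PUSH -5   0 0 0 -5
ADD       0 0 -5
OVER      0 0 -5 0
POP       0 0 -5
SUB       0 5
STORE 2   0
STORE 2   (empty)
PUSH 6    6
PUSH -43  6 -43
SWAP      -43 6
SUB       -49
LOAD 2    -49 0
PUSH 11   -49 0 11
SUB       -49 -11
SWAP      -11 -49
SUB       38
PUSH 11   38 11
SUB       27
PUSH -21  27 -21
ADD       6
PUSH -9   6 -9

2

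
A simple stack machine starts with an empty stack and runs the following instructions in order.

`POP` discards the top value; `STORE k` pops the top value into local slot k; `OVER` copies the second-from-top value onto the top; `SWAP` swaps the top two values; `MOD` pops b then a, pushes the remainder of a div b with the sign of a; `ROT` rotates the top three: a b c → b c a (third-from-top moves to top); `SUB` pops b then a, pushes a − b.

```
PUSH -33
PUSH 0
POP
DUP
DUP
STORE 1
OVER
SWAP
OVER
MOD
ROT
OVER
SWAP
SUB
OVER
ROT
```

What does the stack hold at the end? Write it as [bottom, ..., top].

[-33, 33, 0, 0]

PUSH -33  -33
PUSH 0    -33 0
POP       -33
DUP       -33 -33
DUP       -33 -33 -33
STORE 1   -33 -33
OVER      -33 -33 -33
SWAP      -33 -33 -33
OVER      -33 -33 -33 -33
MOD       -33 -33 0
ROT       -33 0 -33
OVER      -33 0 -33 0
SWAP      -33 0 0 -33
SUB       -33 0 33
OVER      -33 0 33 0
ROT       -33 33 0 0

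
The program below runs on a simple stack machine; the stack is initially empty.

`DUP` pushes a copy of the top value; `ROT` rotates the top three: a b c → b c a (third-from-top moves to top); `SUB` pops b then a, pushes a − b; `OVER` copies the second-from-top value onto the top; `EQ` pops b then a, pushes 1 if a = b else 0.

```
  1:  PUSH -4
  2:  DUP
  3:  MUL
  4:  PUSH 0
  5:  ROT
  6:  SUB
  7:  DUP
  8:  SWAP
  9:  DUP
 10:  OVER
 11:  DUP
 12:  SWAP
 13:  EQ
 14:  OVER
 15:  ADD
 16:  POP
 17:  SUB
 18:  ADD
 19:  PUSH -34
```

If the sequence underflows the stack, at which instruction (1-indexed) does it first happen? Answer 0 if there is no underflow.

PUSH -4 -> [-4]
DUP     -> [-4, -4]
MUL     -> [16]
PUSH 0  -> [16, 0]
ROT  — needs 3 operands, stack has 2 → underflow

5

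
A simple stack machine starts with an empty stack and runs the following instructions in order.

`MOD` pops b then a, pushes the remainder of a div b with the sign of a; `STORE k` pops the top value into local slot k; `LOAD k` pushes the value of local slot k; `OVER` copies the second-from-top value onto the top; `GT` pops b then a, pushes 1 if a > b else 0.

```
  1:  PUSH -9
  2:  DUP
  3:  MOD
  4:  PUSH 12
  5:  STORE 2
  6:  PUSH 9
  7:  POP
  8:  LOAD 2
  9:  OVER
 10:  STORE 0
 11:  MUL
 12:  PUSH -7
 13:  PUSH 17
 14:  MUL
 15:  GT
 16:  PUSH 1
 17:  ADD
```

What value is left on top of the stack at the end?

2

PUSH -9 → -9
DUP     → -9 -9
MOD     → 0
PUSH 12 → 0 12
STORE 2 → 0
PUSH 9  → 0 9
POP     → 0
LOAD 2  → 0 12
OVER    → 0 12 0
STORE 0 → 0 12
MUL     → 0
PUSH -7 → 0 -7
PUSH 17 → 0 -7 17
MUL     → 0 -119
GT      → 1
PUSH 1  → 1 1
ADD     → 2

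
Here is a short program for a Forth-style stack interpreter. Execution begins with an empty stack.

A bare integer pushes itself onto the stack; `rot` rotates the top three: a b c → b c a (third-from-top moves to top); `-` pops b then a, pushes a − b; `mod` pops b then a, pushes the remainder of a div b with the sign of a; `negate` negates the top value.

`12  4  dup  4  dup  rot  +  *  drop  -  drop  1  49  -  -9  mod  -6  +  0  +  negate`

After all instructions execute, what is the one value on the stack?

9

12     -> 12
4      -> 12 4
dup    -> 12 4 4
4      -> 12 4 4 4
dup    -> 12 4 4 4 4
rot    -> 12 4 4 4 4
+      -> 12 4 4 8
*      -> 12 4 32
drop   -> 12 4
-      -> 8
drop   -> (empty)
1      -> 1
49     -> 1 49
-      -> -48
-9     -> -48 -9
mod    -> -3
-6     -> -3 -6
+      -> -9
0      -> -9 0
+      -> -9
negate -> 9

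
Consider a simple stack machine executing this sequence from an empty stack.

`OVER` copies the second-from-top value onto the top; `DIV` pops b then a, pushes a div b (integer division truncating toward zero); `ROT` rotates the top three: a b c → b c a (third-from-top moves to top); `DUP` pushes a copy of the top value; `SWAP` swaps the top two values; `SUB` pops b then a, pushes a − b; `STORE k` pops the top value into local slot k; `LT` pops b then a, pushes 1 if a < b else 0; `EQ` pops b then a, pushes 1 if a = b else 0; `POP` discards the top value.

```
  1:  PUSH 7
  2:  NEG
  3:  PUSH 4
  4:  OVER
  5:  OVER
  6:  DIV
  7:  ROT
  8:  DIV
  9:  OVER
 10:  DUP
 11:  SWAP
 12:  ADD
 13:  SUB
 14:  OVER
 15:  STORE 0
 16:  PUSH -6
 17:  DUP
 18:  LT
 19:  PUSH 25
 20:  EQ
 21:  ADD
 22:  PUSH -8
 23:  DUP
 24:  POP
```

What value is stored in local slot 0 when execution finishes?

PUSH 7  -> [7]
NEG     -> [-7]
PUSH 4  -> [-7, 4]
OVER    -> [-7, 4, -7]
OVER    -> [-7, 4, -7, 4]
DIV     -> [-7, 4, -1]
ROT     -> [4, -1, -7]
DIV     -> [4, 0]
OVER    -> [4, 0, 4]
DUP     -> [4, 0, 4, 4]
SWAP    -> [4, 0, 4, 4]
ADD     -> [4, 0, 8]
SUB     -> [4, -8]
OVER    -> [4, -8, 4]
STORE 0 -> [4, -8]
PUSH -6 -> [4, -8, -6]
DUP     -> [4, -8, -6, -6]
LT      -> [4, -8, 0]
PUSH 25 -> [4, -8, 0, 25]
EQ      -> [4, -8, 0]
ADD     -> [4, -8]
PUSH -8 -> [4, -8, -8]
DUP     -> [4, -8, -8, -8]
POP     -> [4, -8, -8]

4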